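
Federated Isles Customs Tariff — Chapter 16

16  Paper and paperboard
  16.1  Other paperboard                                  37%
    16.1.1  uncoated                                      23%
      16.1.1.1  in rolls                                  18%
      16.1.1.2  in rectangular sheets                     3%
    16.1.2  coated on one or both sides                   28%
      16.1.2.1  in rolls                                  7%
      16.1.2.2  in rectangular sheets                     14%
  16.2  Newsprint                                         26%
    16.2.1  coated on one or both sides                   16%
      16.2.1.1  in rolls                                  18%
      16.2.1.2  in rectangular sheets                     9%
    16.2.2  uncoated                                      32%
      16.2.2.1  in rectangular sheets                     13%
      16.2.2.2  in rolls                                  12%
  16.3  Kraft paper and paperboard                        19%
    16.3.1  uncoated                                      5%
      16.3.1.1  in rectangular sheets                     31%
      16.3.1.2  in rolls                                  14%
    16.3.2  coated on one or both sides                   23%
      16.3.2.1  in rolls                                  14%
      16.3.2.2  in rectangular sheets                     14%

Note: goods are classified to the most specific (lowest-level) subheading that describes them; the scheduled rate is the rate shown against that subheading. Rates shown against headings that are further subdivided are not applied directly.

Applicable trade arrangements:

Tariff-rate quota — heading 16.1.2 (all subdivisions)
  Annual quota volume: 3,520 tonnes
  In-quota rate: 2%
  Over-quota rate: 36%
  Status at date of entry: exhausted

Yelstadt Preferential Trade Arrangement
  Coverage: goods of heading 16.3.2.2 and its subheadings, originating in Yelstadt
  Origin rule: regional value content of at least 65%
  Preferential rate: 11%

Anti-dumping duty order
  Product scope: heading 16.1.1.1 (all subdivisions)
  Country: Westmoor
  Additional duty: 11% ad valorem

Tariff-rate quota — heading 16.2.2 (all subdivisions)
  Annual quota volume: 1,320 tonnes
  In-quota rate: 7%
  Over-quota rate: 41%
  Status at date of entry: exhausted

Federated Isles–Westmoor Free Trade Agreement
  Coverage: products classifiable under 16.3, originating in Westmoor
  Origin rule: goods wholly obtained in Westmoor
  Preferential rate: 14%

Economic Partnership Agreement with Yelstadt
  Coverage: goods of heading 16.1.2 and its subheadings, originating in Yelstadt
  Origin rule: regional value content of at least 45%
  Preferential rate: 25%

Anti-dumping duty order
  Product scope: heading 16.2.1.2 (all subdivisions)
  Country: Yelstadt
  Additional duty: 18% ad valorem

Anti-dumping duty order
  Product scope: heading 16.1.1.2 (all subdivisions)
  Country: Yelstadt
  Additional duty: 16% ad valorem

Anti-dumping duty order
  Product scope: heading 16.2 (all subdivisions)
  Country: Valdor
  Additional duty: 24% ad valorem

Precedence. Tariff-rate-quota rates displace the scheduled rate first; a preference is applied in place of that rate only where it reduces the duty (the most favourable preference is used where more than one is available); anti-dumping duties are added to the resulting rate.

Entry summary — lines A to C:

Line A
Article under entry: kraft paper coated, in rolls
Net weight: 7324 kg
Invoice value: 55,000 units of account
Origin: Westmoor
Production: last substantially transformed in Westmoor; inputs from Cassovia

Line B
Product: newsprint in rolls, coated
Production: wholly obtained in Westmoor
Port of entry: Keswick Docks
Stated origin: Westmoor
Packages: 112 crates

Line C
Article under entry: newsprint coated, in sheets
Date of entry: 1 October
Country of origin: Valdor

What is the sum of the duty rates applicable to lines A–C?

65%

Line A: kraft paper → 16.3; coated → 16.3.2; in rolls → 16.3.2.1. Scheduled 14%. Westmoor agreement on 16.3: not wholly obtained. → 14%.
Line B: newsprint → 16.2; coated → 16.2.1; in rolls → 16.2.1.1. Scheduled 18%. Westmoor agreement on 16.3: 16.2.1.1 not covered. → 18%.
Line C: newsprint → 16.2; coated → 16.2.1; in sheets → 16.2.1.2. Scheduled 9%. anti-dumping (Valdor, 16.2): +24%; total 9% + 24% = 33%. → 33%.
Sum: 14% + 18% + 33% = 65%.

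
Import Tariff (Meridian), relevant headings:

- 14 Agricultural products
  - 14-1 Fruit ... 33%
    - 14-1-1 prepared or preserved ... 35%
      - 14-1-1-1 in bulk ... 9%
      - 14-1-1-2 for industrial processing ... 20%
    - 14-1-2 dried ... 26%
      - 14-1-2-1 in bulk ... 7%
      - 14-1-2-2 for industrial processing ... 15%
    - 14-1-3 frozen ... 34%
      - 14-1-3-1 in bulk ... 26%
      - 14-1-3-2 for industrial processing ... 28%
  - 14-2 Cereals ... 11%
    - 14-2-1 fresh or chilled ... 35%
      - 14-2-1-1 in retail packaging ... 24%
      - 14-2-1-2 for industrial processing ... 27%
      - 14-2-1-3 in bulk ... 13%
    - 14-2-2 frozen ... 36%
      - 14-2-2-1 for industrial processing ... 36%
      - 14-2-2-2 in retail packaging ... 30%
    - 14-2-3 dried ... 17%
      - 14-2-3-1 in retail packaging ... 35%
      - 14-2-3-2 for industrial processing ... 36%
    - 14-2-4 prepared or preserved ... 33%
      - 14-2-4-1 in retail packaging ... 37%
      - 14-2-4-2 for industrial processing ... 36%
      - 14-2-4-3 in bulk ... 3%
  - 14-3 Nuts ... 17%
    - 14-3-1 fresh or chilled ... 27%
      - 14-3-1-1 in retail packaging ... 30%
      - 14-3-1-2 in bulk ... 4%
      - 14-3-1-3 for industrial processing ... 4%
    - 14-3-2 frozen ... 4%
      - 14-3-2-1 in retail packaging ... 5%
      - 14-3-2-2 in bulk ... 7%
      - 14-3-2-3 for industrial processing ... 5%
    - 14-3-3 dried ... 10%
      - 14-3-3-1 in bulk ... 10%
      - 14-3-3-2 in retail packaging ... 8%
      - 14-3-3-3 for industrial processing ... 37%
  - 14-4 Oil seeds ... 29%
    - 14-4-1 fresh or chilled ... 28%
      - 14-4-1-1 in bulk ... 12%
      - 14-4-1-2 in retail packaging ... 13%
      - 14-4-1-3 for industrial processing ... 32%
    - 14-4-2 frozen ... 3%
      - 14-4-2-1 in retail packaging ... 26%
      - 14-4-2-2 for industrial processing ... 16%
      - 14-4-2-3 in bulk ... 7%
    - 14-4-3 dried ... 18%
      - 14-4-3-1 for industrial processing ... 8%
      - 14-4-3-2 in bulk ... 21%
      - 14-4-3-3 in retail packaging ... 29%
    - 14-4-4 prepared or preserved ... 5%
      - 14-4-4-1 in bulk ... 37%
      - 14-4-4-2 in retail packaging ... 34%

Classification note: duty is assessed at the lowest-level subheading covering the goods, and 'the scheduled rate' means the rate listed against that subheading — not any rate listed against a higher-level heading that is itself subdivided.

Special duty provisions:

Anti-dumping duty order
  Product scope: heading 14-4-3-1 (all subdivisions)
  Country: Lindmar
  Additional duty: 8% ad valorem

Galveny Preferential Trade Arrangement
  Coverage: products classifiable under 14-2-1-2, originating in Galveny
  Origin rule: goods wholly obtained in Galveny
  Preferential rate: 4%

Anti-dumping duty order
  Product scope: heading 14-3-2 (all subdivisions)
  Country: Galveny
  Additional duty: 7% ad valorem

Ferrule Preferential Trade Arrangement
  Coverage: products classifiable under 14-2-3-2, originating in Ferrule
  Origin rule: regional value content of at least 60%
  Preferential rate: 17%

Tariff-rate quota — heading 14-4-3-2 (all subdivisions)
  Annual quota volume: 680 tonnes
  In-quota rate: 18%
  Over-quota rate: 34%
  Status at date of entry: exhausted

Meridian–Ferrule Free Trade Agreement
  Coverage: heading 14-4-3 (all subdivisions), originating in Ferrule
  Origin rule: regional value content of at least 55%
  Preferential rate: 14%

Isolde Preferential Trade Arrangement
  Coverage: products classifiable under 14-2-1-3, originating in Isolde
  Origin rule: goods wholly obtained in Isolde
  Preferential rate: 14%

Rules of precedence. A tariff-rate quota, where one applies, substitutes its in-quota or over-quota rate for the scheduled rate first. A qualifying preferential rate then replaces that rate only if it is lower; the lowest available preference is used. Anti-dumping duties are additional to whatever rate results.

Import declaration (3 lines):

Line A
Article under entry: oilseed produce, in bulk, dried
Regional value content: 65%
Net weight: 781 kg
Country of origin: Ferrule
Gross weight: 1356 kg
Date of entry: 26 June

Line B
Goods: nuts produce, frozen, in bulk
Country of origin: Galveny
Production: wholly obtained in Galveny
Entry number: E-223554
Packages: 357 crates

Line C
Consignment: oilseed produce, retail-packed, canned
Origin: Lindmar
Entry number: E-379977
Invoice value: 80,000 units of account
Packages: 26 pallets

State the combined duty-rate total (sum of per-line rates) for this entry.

Line A: oilseed → 14-4; dried → 14-4-3; in bulk → 14-4-3-2. Scheduled 21%. quota on 14-4-3-2 exhausted → over-quota 34%; Ferrule agreement on 14-2-3-2: 14-4-3-2 not covered; Ferrule agreement on 14-4-3: RVC ≥ 55% → 14% available; preferential 14%. → 14%.
Line B: nuts → 14-3; frozen → 14-3-2; in bulk → 14-3-2-2. Scheduled 7%. Galveny agreement on 14-2-1-2: 14-3-2-2 not covered; anti-dumping (Galveny, 14-3-2): +7%; total 7% + 7% = 14%. → 14%.
Line C: oilseed → 14-4; canned → 14-4-4; retail-packed → 14-4-4-2. Scheduled 34%. No special measure applies. → 34%.
Sum: 14% + 14% + 34% = 62%.

62%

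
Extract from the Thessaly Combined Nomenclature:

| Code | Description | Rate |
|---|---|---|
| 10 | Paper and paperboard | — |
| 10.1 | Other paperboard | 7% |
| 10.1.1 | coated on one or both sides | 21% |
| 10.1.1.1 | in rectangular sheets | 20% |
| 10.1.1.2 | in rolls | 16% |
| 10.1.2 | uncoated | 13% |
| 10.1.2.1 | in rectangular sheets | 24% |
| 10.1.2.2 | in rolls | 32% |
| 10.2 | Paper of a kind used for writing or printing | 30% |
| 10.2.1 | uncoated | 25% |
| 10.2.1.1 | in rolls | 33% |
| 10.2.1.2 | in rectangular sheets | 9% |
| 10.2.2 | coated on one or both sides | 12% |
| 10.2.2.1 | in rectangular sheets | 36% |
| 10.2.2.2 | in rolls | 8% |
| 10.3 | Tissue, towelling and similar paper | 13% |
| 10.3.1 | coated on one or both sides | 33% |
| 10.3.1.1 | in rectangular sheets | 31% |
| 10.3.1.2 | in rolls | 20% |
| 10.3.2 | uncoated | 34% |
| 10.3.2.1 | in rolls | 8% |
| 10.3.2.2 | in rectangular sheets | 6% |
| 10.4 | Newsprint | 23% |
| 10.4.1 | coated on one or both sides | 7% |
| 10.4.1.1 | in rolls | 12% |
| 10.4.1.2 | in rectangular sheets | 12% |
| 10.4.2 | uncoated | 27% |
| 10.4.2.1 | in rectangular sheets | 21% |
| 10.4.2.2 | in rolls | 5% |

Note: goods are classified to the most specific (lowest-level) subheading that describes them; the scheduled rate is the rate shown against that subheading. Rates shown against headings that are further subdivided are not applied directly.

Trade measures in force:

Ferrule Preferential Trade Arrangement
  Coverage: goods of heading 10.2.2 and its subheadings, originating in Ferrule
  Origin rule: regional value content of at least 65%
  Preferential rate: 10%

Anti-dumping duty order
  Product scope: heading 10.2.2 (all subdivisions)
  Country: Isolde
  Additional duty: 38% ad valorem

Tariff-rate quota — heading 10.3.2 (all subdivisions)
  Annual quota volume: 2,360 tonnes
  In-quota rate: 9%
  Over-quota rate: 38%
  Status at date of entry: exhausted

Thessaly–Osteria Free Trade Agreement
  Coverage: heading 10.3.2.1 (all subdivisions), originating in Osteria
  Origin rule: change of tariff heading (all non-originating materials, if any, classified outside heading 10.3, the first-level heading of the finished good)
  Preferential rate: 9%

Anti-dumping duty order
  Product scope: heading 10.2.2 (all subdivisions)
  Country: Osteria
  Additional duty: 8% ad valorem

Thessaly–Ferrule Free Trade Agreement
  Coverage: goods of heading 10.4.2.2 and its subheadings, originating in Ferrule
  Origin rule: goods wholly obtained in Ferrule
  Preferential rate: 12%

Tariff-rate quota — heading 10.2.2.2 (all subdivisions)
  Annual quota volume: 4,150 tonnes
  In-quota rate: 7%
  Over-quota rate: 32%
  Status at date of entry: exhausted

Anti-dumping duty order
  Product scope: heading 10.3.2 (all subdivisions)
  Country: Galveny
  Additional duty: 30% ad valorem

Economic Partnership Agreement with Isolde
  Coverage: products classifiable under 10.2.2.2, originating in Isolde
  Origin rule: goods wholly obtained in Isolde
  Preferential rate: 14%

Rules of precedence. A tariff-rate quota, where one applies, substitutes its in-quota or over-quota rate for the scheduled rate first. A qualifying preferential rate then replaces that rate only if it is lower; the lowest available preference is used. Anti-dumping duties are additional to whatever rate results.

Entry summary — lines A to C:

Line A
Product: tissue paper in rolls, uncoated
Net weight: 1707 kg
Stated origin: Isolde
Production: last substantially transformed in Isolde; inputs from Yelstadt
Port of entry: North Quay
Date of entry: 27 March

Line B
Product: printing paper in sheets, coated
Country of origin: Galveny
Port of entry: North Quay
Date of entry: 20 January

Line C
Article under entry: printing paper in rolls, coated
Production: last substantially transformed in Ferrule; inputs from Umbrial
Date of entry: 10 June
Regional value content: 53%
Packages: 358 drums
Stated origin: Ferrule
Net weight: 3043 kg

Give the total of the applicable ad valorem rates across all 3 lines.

106%

Line A: tissue paper → 10.3; uncoated → 10.3.2; in rolls → 10.3.2.1. Scheduled 8%. quota on 10.3.2 exhausted → over-quota 38%; Isolde agreement on 10.2.2.2: 10.3.2.1 not covered. → 38%.
Line B: printing paper → 10.2; coated → 10.2.2; in sheets → 10.2.2.1. Scheduled 36%. No special measure applies. → 36%.
Line C: printing paper → 10.2; coated → 10.2.2; in rolls → 10.2.2.2. Scheduled 8%. quota on 10.2.2.2 exhausted → over-quota 32%; Ferrule agreement on 10.2.2: RVC < 65%; Ferrule agreement on 10.4.2.2: 10.2.2.2 not covered. → 32%.
Sum: 38% + 36% + 32% = 106%.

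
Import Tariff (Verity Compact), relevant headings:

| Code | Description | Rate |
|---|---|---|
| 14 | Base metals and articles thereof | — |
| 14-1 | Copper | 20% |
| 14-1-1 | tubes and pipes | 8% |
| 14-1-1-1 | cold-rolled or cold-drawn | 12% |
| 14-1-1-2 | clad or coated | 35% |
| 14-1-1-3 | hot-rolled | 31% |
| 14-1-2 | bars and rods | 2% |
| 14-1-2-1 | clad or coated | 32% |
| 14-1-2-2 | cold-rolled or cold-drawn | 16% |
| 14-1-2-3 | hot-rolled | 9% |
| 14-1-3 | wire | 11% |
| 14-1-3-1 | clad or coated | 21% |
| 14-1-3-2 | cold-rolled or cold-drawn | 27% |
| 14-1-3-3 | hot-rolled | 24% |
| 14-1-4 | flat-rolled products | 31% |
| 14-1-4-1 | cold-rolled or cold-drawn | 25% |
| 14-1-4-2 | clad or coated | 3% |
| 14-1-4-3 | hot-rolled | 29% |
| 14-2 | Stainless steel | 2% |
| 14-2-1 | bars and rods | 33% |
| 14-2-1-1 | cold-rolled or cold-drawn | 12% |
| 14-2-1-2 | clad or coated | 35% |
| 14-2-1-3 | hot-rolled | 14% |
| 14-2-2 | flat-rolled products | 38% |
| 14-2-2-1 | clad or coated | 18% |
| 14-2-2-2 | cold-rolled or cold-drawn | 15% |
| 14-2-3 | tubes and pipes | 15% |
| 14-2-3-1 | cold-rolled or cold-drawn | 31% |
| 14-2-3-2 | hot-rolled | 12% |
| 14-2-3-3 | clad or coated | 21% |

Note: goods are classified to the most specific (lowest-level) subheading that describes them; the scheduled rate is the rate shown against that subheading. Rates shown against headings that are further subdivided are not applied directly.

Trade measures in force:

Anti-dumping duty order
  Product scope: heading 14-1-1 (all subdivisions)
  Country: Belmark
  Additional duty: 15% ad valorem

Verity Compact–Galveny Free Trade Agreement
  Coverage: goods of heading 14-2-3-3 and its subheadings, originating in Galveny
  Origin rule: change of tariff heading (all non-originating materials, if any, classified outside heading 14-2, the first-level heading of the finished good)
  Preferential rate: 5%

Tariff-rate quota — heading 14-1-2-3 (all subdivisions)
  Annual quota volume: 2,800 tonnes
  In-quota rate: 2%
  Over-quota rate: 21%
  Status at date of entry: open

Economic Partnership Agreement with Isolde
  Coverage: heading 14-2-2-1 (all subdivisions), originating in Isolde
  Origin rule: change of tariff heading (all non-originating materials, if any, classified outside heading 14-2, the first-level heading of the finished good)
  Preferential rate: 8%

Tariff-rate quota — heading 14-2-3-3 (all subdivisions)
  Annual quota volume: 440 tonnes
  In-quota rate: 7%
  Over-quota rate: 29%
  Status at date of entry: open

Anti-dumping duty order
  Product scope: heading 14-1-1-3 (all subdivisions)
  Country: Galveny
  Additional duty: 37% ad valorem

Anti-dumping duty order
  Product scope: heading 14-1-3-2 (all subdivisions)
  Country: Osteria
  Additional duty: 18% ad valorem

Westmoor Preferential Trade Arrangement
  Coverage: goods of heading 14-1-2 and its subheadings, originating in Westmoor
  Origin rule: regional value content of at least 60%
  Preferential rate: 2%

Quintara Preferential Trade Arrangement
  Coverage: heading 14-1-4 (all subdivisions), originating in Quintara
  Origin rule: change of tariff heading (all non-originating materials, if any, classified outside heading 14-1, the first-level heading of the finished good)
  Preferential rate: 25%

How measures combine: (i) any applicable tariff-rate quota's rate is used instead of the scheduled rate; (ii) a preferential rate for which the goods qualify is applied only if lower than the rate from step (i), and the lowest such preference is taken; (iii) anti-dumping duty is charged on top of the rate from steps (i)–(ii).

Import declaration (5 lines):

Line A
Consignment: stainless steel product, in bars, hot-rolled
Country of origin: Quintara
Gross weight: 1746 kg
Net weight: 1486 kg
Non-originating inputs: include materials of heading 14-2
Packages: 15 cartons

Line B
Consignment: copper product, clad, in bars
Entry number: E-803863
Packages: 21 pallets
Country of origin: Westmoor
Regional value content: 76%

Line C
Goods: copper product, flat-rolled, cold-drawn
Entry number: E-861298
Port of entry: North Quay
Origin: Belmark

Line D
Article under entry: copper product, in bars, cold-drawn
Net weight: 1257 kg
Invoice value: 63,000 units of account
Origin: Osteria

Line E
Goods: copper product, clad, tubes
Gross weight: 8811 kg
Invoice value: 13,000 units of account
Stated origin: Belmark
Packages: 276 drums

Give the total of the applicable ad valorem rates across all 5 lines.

107%

Line A: stainless steel → 14-2; in bars → 14-2-1; hot-rolled → 14-2-1-3. Scheduled 14%. Quintara agreement on 14-1-4: 14-2-1-3 not covered. → 14%.
Line B: copper → 14-1; in bars → 14-1-2; clad → 14-1-2-1. Scheduled 32%. Westmoor agreement on 14-1-2: RVC ≥ 60% → 2% available; preferential 2%. → 2%.
Line C: copper → 14-1; flat-rolled → 14-1-4; cold-drawn → 14-1-4-1. Scheduled 25%. No special measure applies. → 25%.
Line D: copper → 14-1; in bars → 14-1-2; cold-drawn → 14-1-2-2. Scheduled 16%. No special measure applies. → 16%.
Line E: copper → 14-1; tubes → 14-1-1; clad → 14-1-1-2. Scheduled 35%. anti-dumping (Belmark, 14-1-1): +15%; total 35% + 15% = 50%. → 50%.
Sum: 14% + 2% + 25% + 16% + 50% = 107%.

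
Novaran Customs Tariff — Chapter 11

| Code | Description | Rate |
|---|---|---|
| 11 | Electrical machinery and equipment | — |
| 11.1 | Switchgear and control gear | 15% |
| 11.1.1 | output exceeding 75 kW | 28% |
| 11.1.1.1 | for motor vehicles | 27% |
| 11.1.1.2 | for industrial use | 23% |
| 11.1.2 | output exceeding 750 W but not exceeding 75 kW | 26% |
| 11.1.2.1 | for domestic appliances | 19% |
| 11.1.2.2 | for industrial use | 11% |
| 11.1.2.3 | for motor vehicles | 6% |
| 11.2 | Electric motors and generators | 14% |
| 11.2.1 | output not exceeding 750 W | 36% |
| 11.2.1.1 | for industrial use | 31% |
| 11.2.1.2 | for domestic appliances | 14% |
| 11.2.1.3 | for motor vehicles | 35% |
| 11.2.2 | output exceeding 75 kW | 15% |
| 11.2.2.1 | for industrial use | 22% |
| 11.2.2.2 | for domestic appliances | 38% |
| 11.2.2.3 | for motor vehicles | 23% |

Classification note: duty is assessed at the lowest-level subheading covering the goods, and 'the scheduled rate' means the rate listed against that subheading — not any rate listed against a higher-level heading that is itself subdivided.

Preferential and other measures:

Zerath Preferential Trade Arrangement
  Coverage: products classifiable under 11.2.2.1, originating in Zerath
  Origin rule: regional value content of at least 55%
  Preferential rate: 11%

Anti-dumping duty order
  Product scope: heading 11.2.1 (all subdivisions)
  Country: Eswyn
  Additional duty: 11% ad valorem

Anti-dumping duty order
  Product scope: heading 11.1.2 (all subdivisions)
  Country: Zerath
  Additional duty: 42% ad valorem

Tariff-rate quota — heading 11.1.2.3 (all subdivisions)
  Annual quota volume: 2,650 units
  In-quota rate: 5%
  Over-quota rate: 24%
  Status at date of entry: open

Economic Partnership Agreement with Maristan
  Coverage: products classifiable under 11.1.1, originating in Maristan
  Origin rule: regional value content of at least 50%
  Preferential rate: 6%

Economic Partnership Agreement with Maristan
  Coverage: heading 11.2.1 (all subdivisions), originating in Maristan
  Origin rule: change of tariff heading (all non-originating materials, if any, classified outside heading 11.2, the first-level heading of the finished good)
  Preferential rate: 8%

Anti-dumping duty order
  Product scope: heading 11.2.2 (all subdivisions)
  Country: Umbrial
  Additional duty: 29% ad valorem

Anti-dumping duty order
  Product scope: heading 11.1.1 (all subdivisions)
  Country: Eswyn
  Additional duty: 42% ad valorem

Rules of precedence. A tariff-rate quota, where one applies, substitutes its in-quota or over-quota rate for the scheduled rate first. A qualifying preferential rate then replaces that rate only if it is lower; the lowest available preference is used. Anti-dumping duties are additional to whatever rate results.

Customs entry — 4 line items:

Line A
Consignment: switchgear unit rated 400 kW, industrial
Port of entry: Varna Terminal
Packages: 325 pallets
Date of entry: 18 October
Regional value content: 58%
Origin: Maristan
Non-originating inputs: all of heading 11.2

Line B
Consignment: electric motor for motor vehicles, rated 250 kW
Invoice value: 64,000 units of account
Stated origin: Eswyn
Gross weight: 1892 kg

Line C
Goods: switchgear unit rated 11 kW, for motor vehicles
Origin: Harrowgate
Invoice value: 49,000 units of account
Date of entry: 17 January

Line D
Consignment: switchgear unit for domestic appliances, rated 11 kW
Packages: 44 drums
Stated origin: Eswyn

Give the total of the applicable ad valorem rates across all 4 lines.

53%

Line A: switchgear unit → 11.1; rated 400 kW → 11.1.1; industrial → 11.1.1.2. Scheduled 23%. Maristan agreement on 11.1.1: RVC ≥ 50% → 6% available; Maristan agreement on 11.2.1: 11.1.1.2 not covered; preferential 6%. → 6%.
Line B: electric motor → 11.2; rated 250 kW → 11.2.2; for motor vehicles → 11.2.2.3. Scheduled 23%. No special measure applies. → 23%.
Line C: switchgear unit → 11.1; rated 11 kW → 11.1.2; for motor vehicles → 11.1.2.3. Scheduled 6%. quota on 11.1.2.3 open → in-quota 5%. → 5%.
Line D: switchgear unit → 11.1; rated 11 kW → 11.1.2; for domestic appliances → 11.1.2.1. Scheduled 19%. No special measure applies. → 19%.
Sum: 6% + 23% + 5% + 19% = 53%.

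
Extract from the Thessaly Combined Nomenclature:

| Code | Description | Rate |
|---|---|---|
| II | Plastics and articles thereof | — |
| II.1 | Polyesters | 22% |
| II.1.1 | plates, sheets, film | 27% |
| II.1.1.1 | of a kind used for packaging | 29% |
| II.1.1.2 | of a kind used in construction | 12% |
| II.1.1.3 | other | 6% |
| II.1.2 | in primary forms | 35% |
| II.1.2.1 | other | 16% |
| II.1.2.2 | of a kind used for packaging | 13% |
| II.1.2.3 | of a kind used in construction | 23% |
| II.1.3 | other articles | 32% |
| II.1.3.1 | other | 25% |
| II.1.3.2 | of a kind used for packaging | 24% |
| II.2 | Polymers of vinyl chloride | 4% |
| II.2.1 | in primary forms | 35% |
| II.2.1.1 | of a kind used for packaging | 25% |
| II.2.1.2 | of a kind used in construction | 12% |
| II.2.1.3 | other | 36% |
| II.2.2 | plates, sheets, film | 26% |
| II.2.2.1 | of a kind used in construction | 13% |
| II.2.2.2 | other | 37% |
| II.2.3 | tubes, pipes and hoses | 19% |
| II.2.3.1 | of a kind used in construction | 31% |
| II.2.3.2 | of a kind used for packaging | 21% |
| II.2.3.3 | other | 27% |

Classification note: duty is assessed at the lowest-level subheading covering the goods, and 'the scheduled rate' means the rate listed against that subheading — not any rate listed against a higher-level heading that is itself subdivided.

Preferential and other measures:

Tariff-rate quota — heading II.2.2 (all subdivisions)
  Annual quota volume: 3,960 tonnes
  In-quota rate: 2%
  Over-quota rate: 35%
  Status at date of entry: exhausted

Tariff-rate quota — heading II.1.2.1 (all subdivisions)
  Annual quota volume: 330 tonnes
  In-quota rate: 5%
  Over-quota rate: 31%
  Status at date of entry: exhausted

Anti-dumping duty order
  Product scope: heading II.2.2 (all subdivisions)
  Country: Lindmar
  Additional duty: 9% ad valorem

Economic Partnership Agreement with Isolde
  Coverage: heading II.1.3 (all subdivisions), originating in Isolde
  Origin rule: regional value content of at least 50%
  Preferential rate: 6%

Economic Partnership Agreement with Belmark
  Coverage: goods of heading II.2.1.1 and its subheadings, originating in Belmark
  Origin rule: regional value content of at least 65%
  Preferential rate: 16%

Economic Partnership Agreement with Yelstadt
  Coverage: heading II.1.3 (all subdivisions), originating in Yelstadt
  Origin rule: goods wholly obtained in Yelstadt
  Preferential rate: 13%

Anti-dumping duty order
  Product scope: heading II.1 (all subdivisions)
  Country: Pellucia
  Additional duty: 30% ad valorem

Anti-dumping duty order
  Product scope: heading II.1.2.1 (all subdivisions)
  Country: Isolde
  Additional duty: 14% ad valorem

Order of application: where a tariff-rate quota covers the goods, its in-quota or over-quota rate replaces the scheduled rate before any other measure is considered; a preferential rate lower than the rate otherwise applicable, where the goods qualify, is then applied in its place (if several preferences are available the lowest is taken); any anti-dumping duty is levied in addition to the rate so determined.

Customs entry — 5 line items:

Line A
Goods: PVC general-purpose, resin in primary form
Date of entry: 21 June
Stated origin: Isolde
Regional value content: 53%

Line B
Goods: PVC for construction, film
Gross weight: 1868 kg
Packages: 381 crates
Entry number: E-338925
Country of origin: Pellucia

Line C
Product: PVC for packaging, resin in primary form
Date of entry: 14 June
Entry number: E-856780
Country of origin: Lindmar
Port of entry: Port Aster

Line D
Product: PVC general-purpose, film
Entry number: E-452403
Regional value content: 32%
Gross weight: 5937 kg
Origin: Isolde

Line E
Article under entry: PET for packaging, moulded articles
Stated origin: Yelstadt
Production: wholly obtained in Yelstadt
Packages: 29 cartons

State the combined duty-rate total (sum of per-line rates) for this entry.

144%

Line A: PVC → II.2; resin in primary form → II.2.1; general-purpose → II.2.1.3. Scheduled 36%. Isolde agreement on II.1.3: II.2.1.3 not covered. → 36%.
Line B: PVC → II.2; film → II.2.2; for construction → II.2.2.1. Scheduled 13%. quota on II.2.2 exhausted → over-quota 35%. → 35%.
Line C: PVC → II.2; resin in primary form → II.2.1; for packaging → II.2.1.1. Scheduled 25%. No special measure applies. → 25%.
Line D: PVC → II.2; film → II.2.2; general-purpose → II.2.2.2. Scheduled 37%. quota on II.2.2 exhausted → over-quota 35%; Isolde agreement on II.1.3: II.2.2.2 not covered. → 35%.
Line E: PET → II.1; moulded articles → II.1.3; for packaging → II.1.3.2. Scheduled 24%. Yelstadt agreement on II.1.3: wholly obtained → 13% available; preferential 13%. → 13%.
Sum: 36% + 35% + 25% + 35% + 13% = 144%.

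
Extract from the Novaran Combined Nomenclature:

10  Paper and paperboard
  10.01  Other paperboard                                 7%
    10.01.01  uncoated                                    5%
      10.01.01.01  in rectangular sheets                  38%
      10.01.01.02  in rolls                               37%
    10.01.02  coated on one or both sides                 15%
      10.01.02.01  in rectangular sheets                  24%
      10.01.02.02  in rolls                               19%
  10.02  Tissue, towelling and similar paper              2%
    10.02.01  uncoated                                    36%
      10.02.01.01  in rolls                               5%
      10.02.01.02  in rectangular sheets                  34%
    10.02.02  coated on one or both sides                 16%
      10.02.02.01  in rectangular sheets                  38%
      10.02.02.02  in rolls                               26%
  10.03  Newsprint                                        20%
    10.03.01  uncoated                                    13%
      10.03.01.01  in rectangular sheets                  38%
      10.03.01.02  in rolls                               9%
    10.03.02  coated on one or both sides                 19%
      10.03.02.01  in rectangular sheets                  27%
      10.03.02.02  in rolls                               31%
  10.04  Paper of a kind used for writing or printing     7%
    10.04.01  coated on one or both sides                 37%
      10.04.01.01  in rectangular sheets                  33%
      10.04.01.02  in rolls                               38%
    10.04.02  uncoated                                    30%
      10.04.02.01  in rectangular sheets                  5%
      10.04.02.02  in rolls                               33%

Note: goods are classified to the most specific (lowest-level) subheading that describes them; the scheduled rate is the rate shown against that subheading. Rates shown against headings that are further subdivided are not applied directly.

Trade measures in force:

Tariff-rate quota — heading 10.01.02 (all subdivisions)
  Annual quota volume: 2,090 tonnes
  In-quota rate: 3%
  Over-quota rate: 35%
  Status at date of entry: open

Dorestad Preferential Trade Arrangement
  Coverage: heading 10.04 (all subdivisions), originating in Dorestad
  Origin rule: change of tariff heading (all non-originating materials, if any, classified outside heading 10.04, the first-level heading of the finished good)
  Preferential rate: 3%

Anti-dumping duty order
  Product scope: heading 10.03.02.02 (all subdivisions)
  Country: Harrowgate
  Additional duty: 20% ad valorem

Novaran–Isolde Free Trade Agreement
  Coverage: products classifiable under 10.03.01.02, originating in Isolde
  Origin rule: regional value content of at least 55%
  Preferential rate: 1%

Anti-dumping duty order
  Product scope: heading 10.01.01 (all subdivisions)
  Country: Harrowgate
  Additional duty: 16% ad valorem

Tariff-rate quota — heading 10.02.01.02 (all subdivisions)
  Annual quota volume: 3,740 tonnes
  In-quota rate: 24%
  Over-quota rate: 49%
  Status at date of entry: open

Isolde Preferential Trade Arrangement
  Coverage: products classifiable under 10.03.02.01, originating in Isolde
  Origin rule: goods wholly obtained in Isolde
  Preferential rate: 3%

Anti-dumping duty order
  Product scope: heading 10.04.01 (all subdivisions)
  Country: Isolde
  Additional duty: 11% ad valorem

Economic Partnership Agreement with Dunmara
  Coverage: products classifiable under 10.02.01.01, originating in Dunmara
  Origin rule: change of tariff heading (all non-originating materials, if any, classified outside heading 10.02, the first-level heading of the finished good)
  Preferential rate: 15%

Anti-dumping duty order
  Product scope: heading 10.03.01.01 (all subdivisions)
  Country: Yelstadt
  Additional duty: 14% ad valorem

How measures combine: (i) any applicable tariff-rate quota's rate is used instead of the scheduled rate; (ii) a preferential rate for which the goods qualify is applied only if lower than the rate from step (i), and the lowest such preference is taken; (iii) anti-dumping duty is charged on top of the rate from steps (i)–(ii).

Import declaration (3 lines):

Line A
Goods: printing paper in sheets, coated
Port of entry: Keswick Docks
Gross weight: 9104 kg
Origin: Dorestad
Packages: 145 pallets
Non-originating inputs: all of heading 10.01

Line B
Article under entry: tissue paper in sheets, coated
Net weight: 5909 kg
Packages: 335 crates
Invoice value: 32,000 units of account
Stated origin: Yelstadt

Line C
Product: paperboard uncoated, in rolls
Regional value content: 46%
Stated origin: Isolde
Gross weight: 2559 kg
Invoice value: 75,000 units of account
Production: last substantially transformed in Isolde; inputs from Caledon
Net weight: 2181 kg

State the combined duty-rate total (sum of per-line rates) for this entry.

78%

Line A: printing paper → 10.04; coated → 10.04.01; in sheets → 10.04.01.01. Scheduled 33%. Dorestad agreement on 10.04: CTH met → 3% available; preferential 3%. → 3%.
Line B: tissue paper → 10.02; coated → 10.02.02; in sheets → 10.02.02.01. Scheduled 38%. No special measure applies. → 38%.
Line C: paperboard → 10.01; uncoated → 10.01.01; in rolls → 10.01.01.02. Scheduled 37%. Isolde agreement on 10.03.01.02: 10.01.01.02 not covered; Isolde agreement on 10.03.02.01: 10.01.01.02 not covered. → 37%.
Sum: 3% + 38% + 37% = 78%.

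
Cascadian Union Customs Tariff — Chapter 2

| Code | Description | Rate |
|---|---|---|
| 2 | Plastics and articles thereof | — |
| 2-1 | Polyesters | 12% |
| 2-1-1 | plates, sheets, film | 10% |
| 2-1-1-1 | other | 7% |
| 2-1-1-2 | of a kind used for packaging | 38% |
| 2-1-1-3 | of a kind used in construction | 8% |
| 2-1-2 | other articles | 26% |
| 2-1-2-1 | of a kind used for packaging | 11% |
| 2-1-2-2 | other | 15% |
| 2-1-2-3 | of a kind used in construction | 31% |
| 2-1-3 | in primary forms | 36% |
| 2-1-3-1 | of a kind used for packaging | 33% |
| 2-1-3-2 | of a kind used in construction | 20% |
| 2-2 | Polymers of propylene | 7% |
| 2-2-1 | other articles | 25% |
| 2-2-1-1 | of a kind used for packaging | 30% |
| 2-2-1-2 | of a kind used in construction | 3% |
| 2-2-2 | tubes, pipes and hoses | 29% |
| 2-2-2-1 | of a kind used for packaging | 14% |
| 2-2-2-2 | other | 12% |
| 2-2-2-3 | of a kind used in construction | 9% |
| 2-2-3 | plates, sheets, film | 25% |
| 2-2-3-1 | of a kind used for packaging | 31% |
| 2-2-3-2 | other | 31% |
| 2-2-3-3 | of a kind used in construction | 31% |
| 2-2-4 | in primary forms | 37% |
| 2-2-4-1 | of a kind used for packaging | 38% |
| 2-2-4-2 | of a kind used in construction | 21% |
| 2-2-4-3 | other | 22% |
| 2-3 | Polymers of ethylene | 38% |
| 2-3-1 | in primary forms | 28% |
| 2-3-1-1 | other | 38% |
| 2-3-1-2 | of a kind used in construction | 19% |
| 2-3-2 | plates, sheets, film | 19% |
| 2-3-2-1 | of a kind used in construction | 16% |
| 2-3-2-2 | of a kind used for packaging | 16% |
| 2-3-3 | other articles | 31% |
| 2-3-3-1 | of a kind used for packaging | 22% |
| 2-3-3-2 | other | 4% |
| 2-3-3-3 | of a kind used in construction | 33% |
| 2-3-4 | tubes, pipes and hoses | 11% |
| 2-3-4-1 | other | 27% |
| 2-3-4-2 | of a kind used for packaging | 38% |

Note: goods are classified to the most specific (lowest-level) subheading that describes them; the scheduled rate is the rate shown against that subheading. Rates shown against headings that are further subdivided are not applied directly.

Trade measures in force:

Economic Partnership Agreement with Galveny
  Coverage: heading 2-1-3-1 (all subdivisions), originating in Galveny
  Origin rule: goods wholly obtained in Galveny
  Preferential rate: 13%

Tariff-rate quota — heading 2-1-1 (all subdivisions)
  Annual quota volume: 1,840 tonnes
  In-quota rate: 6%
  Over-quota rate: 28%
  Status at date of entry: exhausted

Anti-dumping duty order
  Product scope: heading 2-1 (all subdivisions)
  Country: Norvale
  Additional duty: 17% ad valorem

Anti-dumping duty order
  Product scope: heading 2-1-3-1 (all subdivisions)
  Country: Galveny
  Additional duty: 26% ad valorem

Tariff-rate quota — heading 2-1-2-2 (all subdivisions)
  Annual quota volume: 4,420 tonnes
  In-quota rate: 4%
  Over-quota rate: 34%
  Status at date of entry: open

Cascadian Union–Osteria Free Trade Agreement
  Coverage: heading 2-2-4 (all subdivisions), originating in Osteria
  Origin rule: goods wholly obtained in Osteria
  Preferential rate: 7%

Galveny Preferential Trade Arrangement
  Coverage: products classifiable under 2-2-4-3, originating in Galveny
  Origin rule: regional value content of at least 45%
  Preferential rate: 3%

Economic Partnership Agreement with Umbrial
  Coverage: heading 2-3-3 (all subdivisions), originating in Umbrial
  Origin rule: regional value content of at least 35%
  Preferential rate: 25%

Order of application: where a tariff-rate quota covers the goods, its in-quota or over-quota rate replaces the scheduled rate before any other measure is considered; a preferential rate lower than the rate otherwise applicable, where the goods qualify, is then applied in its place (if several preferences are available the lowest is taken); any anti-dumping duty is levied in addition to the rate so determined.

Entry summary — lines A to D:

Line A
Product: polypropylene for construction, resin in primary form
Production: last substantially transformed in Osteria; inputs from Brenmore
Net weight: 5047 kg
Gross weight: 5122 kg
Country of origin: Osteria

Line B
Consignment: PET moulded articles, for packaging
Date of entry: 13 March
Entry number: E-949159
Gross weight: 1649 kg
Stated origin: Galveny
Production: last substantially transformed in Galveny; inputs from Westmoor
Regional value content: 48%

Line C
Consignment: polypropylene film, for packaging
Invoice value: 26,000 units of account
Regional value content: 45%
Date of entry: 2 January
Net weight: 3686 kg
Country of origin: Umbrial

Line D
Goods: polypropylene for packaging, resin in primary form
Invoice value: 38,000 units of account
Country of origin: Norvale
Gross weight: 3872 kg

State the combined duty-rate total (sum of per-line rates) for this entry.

101%

Line A: polypropylene → 2-2; resin in primary form → 2-2-4; for construction → 2-2-4-2. Scheduled 21%. Osteria agreement on 2-2-4: not wholly obtained. → 21%.
Line B: PET → 2-1; moulded articles → 2-1-2; for packaging → 2-1-2-1. Scheduled 11%. Galveny agreement on 2-1-3-1: 2-1-2-1 not covered; Galveny agreement on 2-2-4-3: 2-1-2-1 not covered. → 11%.
Line C: polypropylene → 2-2; film → 2-2-3; for packaging → 2-2-3-1. Scheduled 31%. Umbrial agreement on 2-3-3: 2-2-3-1 not covered. → 31%.
Line D: polypropylene → 2-2; resin in primary form → 2-2-4; for packaging → 2-2-4-1. Scheduled 38%. No special measure applies. → 38%.
Sum: 21% + 11% + 31% + 38% = 101%.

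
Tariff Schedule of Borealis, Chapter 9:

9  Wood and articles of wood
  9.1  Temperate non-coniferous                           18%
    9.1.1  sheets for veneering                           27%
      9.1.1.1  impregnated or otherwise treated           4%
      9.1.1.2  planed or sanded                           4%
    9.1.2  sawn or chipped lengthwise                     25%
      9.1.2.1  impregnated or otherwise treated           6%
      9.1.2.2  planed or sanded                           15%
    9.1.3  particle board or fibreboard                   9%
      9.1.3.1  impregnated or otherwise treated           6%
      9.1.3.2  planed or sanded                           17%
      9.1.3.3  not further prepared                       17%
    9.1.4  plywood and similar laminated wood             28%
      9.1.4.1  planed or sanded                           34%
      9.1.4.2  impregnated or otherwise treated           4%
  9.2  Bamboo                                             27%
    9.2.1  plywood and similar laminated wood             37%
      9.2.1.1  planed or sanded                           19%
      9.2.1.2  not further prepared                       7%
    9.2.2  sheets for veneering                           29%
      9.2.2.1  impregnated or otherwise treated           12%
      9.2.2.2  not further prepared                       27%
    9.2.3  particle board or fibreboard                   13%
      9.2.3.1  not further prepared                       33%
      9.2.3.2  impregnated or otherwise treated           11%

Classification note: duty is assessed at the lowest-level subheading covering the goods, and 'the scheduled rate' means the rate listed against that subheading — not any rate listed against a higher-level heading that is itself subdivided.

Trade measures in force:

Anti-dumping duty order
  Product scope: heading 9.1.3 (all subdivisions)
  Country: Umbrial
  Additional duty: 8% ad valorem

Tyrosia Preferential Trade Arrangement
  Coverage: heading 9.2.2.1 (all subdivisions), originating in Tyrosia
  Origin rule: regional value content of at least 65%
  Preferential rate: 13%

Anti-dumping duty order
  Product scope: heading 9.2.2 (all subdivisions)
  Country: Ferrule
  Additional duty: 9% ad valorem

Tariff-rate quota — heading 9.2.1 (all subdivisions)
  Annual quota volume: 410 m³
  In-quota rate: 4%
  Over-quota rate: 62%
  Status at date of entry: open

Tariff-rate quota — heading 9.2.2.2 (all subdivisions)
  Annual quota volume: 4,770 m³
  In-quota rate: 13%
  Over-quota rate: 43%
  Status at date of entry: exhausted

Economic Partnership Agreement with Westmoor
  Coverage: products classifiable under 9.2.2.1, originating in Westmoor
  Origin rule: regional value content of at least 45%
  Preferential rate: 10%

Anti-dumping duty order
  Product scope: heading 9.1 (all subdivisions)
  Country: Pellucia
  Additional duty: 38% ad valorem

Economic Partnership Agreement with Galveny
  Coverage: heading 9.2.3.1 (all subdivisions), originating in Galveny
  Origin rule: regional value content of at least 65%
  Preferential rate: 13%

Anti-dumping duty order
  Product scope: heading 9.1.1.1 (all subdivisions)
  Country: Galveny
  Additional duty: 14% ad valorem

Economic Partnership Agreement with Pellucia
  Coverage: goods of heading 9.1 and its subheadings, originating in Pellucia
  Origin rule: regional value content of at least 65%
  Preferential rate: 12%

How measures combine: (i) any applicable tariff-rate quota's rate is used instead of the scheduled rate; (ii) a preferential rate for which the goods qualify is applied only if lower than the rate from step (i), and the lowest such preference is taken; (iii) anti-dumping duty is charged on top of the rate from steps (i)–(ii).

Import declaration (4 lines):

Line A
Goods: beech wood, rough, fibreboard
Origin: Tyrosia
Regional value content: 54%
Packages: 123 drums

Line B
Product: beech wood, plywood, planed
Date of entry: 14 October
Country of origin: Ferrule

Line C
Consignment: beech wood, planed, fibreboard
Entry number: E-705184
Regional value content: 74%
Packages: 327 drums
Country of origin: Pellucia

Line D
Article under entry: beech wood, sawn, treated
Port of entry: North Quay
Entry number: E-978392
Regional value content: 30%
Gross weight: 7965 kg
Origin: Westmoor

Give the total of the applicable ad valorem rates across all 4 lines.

Line A: beech → 9.1; fibreboard → 9.1.3; rough → 9.1.3.3. Scheduled 17%. Tyrosia agreement on 9.2.2.1: 9.1.3.3 not covered. → 17%.
Line B: beech → 9.1; plywood → 9.1.4; planed → 9.1.4.1. Scheduled 34%. No special measure applies. → 34%.
Line C: beech → 9.1; fibreboard → 9.1.3; planed → 9.1.3.2. Scheduled 17%. Pellucia agreement on 9.1: RVC ≥ 65% → 12% available; preferential 12%; anti-dumping (Pellucia, 9.1): +38%; total 12% + 38% = 50%. → 50%.
Line D: beech → 9.1; sawn → 9.1.2; treated → 9.1.2.1. Scheduled 6%. Westmoor agreement on 9.2.2.1: 9.1.2.1 not covered. → 6%.
Sum: 17% + 34% + 50% + 6% = 107%.

107%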